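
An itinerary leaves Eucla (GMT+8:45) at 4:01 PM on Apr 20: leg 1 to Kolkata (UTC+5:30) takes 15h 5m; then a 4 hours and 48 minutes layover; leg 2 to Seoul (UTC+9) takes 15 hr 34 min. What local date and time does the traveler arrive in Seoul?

Convert departure to UTC: 4:01 PM − 8:45 = 7:16 AM UTC on Apr 20.
Add 15 hours 5 minutes leg 1 → 10:21 PM UTC.
Add 4 hours and 48 minutes layover in Kolkata → 3:09 AM UTC (Apr 21).
Add 15 hours and 34 minutes leg 2 → 6:43 PM UTC.
Seoul is UTC+9:00, so local arrival = 6:43 PM + 9:00 = 3:43 AM on Apr 22.

3:43 AM on Apr 22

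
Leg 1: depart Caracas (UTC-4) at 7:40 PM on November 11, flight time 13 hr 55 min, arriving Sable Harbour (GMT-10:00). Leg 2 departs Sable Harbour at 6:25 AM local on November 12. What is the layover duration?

2 hours 50 minutes

Convert departure to UTC: 7:40 PM + 4:00 = 11:40 PM UTC on Nov 11.
Add 13 hours 55 minutes flight time → 1:35 PM UTC (Nov 12).
Sable Harbour is UTC−10:00, so local arrival = 1:35 PM − 10:00 = 3:35 AM on Nov 12.
Layover = 6:25 AM − 3:35 AM = 2 hours 50 minutes.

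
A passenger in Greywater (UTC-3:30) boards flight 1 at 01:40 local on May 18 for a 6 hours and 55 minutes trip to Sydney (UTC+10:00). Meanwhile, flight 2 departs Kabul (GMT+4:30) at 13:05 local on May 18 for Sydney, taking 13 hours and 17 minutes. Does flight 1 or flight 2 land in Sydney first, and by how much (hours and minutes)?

the first, by 9 hours 47 minutes

Flight 1 in UTC: 01:40 + 3:30 = 05:10 on May 18.
+6 hours and 55 minutes → arrive 12:05 UTC on May 18.
Flight 2 in UTC: 13:05 − 4:30 = 08:35 on May 18.
+13 hours and 17 minutes → arrive 21:52 UTC on May 18.
Flight 1 lands earlier by 9 hours 47 minutes.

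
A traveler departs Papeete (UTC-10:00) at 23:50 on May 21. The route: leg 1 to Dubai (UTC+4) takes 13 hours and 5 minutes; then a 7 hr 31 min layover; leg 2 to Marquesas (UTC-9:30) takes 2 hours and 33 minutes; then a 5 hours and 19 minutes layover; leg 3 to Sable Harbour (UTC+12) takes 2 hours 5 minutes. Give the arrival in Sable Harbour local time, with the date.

Convert departure to UTC: 23:50 + 10:00 = 09:50 UTC on May 22.
Add 13 hours 5 minutes leg 1 → 22:55 UTC.
Add 7 hours 31 minutes layover in Dubai → 06:26 UTC (May 23).
Add 2 hours and 33 minutes leg 2 → 08:59 UTC.
Add 5 hours and 19 minutes layover in Marquesas → 14:18 UTC.
Add 2 hours and 5 minutes leg 3 → 16:23 UTC.
Sable Harbour is UTC+12:00, so local arrival = 16:23 + 12:00 = 04:23 on May 24.

04:23 on May 24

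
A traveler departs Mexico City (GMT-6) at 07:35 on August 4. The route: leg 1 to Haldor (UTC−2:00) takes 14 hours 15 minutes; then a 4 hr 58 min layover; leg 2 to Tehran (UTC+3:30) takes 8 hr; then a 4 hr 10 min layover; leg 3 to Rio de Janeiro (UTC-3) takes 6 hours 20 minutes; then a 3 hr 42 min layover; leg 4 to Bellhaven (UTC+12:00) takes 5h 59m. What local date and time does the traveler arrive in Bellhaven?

00:59 on August 7

Convert departure to UTC: 07:35 + 6:00 = 13:35 UTC on Aug 4.
Add 14 hours and 15 minutes leg 1 → 03:50 UTC (Aug 5).
Add 4 hours and 58 minutes layover in Haldor → 08:48 UTC.
Add 8 hours leg 2 → 16:48 UTC.
Add 4 hours 10 minutes layover in Tehran → 20:58 UTC.
Add 6 hours 20 minutes leg 3 → 03:18 UTC (Aug 6).
Add 3 hours and 42 minutes layover in Rio de Janeiro → 07:00 UTC.
Add 5 hours 59 minutes leg 4 → 12:59 UTC.
Bellhaven is UTC+12:00, so local arrival = 12:59 + 12:00 = 00:59 on Aug 7.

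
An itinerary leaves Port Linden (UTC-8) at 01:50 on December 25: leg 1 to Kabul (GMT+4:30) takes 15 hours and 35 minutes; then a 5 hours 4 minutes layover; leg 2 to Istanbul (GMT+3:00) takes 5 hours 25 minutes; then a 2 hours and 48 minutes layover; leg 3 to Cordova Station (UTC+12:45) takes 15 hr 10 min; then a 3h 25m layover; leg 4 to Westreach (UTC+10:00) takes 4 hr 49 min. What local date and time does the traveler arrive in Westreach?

00:06 on December 28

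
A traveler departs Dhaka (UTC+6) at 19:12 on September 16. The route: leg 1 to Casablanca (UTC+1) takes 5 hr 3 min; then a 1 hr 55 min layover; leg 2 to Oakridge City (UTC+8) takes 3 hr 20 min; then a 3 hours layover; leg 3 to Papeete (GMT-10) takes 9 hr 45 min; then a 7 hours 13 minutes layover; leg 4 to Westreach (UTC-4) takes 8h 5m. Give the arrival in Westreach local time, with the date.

23:33 on September 17

Convert departure to UTC: 19:12 − 6:00 = 13:12 UTC on Sep 16.
Add 5 hours 3 minutes leg 1 → 18:15 UTC.
Add 1 hour and 55 minutes layover in Casablanca → 20:10 UTC.
Add 3 hours and 20 minutes leg 2 → 23:30 UTC.
Add 3 hours layover in Oakridge City → 02:30 UTC (Sep 17).
Add 9 hours 45 minutes leg 3 → 12:15 UTC.
Add 7 hours 13 minutes layover in Papeete → 19:28 UTC.
Add 8 hours and 5 minutes leg 4 → 03:33 UTC (Sep 18).
Westreach is UTC−4:00, so local arrival = 03:33 − 4:00 = 23:33 on Sep 17.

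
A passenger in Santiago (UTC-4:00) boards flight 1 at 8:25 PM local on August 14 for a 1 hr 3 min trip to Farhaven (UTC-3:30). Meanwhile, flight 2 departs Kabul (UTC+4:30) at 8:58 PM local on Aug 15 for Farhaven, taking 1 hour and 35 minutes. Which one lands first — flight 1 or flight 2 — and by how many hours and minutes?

the first, by 16 hours 35 minutes

Flight 1 in UTC: 8:25 PM + 4:00 = 12:25 AM on Aug 15.
+1 hour 3 minutes → arrive 1:28 AM UTC on Aug 15.
Flight 2 in UTC: 8:58 PM − 4:30 = 4:28 PM on Aug 15.
+1 hour and 35 minutes → arrive 6:03 PM UTC on Aug 15.
Flight 1 lands earlier by 16 hours 35 minutes.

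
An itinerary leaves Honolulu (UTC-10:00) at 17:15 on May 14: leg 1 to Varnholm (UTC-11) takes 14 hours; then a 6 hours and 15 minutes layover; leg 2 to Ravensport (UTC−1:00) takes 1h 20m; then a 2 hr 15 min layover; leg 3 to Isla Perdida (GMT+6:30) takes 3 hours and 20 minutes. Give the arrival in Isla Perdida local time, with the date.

Convert departure to UTC: 17:15 + 10:00 = 03:15 UTC on May 15.
Add 14 hours leg 1 → 17:15 UTC.
Add 6 hours and 15 minutes layover in Varnholm → 23:30 UTC.
Add 1 hour 20 minutes leg 2 → 00:50 UTC (May 16).
Add 2 hours and 15 minutes layover in Ravensport → 03:05 UTC.
Add 3 hours and 20 minutes leg 3 → 06:25 UTC.
Isla Perdida is UTC+6:30, so local arrival = 06:25 + 6:30 = 12:55 on May 16.

12:55 on May 16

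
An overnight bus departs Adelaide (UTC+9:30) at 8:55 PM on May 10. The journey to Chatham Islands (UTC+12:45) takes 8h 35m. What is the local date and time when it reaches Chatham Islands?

Convert departure to UTC: 8:55 PM − 9:30 = 11:25 AM UTC on May 10.
Add 8 hours and 35 minutes travel time → 8:00 PM UTC.
Chatham Islands is UTC+12:45, so local arrival = 8:00 PM + 12:45 = 8:45 AM on May 11.

8:45 AM on May 11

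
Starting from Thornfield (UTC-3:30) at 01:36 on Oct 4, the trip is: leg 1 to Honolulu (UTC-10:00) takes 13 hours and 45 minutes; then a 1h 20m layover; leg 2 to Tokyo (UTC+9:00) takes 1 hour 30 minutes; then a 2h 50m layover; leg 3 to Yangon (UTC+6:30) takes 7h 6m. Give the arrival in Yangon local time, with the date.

Convert departure to UTC: 01:36 + 3:30 = 05:06 UTC on Oct 4.
Add 13 hours and 45 minutes leg 1 → 18:51 UTC.
Add 1 hour 20 minutes layover in Honolulu → 20:11 UTC.
Add 1 hour and 30 minutes leg 2 → 21:41 UTC.
Add 2 hours and 50 minutes layover in Tokyo → 00:31 UTC (Oct 5).
Add 7 hours 6 minutes leg 3 → 07:37 UTC.
Yangon is UTC+6:30, so local arrival = 07:37 + 6:30 = 14:07 on Oct 5.

14:07 on October 5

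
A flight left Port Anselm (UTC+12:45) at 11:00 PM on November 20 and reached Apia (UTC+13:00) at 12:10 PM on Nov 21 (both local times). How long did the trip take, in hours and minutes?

12 hours 55 minutes

Apia is 0:15 ahead of Port Anselm.
Clock-face elapsed time (ignoring zones) is 13 hours 10 minutes.
Actual elapsed = 13 hours 10 minutes − 0:15 = 12 hours 55 minutes.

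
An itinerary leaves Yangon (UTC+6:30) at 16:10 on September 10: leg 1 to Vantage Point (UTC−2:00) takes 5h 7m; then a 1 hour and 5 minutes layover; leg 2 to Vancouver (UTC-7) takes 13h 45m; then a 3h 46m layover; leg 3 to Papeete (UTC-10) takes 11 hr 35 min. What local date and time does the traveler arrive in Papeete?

Convert departure to UTC: 16:10 − 6:30 = 09:40 UTC on Sep 10.
Add 5 hours and 7 minutes leg 1 → 14:47 UTC.
Add 1 hour and 5 minutes layover in Vantage Point → 15:52 UTC.
Add 13 hours 45 minutes leg 2 → 05:37 UTC (Sep 11).
Add 3 hours 46 minutes layover in Vancouver → 09:23 UTC.
Add 11 hours and 35 minutes leg 3 → 20:58 UTC.
Papeete is UTC−10:00, so local arrival = 20:58 − 10:00 = 10:58 on Sep 11.

10:58 on September 11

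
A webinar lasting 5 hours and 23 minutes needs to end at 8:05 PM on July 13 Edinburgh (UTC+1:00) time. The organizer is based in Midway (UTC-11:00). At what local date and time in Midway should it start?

Target end time in UTC: 8:05 PM − 1:00 = 7:05 PM on Jul 13.
Subtract 5 hours 23 minutes → start 1:42 PM UTC on Jul 13.
Midway is UTC−11:00: 1:42 PM − 11:00 = 2:42 AM on Jul 13.

2:42 AM on Jul 13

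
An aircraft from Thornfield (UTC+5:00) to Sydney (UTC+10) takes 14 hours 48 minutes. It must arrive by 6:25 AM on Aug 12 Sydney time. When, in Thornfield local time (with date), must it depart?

10:37 AM on August 11

Target arrival in UTC: 6:25 AM − 10:00 = 8:25 PM on Aug 11.
Subtract 14 hours and 48 minutes → departure 5:37 AM UTC on Aug 11.
Thornfield is UTC+5:00: 5:37 AM + 5:00 = 10:37 AM on Aug 11.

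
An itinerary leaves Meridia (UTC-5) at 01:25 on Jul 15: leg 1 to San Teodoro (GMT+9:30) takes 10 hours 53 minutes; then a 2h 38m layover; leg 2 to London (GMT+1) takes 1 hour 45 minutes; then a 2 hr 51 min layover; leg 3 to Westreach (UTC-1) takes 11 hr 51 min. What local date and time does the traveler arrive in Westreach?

Convert departure to UTC: 01:25 + 5:00 = 06:25 UTC on Jul 15.
Add 10 hours 53 minutes leg 1 → 17:18 UTC.
Add 2 hours 38 minutes layover in San Teodoro → 19:56 UTC.
Add 1 hour and 45 minutes leg 2 → 21:41 UTC.
Add 2 hours and 51 minutes layover in London → 00:32 UTC (Jul 16).
Add 11 hours 51 minutes leg 3 → 12:23 UTC.
Westreach is UTC−1:00, so local arrival = 12:23 − 1:00 = 11:23 on Jul 16.

11:23 on Jul 16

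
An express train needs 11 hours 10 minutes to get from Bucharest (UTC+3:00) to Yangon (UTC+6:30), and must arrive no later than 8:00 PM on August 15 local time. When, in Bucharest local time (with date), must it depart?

5:20 AM on Aug 15

Target arrival in UTC: 8:00 PM − 6:30 = 1:30 PM on Aug 15.
Subtract 11 hours and 10 minutes → departure 2:20 AM UTC on Aug 15.
Bucharest is UTC+3:00: 2:20 AM + 3:00 = 5:20 AM on Aug 15.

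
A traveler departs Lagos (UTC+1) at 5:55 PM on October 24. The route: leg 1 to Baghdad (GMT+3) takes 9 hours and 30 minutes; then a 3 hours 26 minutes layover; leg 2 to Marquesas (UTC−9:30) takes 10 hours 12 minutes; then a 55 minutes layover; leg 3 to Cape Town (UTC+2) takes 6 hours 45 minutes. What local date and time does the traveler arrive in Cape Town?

Convert departure to UTC: 5:55 PM − 1:00 = 4:55 PM UTC on Oct 24.
Add 9 hours 30 minutes leg 1 → 2:25 AM UTC (Oct 25).
Add 3 hours and 26 minutes layover in Baghdad → 5:51 AM UTC.
Add 10 hours 12 minutes leg 2 → 4:03 PM UTC.
Add 55 minutes layover in Marquesas → 4:58 PM UTC.
Add 6 hours and 45 minutes leg 3 → 11:43 PM UTC.
Cape Town is UTC+2:00, so local arrival = 11:43 PM + 2:00 = 1:43 AM on Oct 26.

1:43 AM on October 26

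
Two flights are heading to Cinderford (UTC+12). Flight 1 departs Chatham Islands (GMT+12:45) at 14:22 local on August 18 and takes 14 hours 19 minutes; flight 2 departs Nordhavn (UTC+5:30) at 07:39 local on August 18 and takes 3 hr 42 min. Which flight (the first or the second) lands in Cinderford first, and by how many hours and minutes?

the second, by 10 hours 5 minutes

Flight 1 in UTC: 14:22 − 12:45 = 01:37 on Aug 18.
+14 hours 19 minutes → arrive 15:56 UTC on Aug 18.
Flight 2 in UTC: 07:39 − 5:30 = 02:09 on Aug 18.
+3 hours 42 minutes → arrive 05:51 UTC on Aug 18.
Flight 2 lands earlier by 10 hours 5 minutes.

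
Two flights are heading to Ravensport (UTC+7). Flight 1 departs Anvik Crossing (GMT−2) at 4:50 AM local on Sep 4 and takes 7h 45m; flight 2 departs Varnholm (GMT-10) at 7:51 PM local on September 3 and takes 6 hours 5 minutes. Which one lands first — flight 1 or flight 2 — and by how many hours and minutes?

the second, by 2 hours 39 minutes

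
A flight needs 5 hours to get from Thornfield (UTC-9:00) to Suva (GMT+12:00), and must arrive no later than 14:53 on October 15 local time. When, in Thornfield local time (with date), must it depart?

12:53 on October 14

Target arrival in UTC: 14:53 − 12:00 = 02:53 on Oct 15.
Subtract 5 hours → departure 21:53 UTC on Oct 14.
Thornfield is UTC−9:00: 21:53 − 9:00 = 12:53 on Oct 14.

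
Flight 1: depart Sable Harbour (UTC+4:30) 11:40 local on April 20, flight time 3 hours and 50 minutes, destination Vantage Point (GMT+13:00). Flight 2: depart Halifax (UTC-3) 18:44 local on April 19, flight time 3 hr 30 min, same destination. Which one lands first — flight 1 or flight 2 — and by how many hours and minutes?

Flight 1 in UTC: 11:40 − 4:30 = 07:10 on Apr 20.
+3 hours and 50 minutes → arrive 11:00 UTC on Apr 20.
Flight 2 in UTC: 18:44 + 3:00 = 21:44 on Apr 19.
+3 hours 30 minutes → arrive 01:14 UTC on Apr 20.
Flight 2 lands earlier by 9 hours 46 minutes.

the second, by 9 hours 46 minutes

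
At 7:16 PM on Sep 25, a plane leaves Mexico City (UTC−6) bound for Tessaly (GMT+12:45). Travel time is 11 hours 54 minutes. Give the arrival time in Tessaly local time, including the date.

1:55 AM on September 27

Tessaly is 18:45 ahead of Mexico City.
After 11 hours and 54 minutes it is 7:10 AM (Sep 26) in Mexico City.
Shift by the zone difference: 7:10 AM + 18:45 = 1:55 AM on Sep 27 in Tessaly.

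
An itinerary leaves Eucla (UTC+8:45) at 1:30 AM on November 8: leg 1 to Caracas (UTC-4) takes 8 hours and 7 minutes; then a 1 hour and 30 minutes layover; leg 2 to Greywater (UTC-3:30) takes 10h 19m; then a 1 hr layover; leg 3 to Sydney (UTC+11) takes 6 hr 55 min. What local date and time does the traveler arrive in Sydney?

7:36 AM on November 9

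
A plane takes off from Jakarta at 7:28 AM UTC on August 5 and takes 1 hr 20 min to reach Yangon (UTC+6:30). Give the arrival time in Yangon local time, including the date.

3:18 PM on Aug 5

Departure is given in UTC: 7:28 AM on Aug 5.
Add 1 hour 20 minutes → 8:48 AM UTC.
Yangon is UTC+6:30: 8:48 AM + 6:30 = 3:18 PM on Aug 5.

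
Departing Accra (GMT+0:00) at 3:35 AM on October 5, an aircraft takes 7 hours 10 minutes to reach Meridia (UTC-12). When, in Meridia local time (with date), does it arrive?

10:45 PM on Oct 4

Meridia is 12:00 behind Accra.
After 7 hours 10 minutes it is 10:45 AM in Accra.
Shift by the zone difference: 10:45 AM − 12:00 = 10:45 PM on Oct 4 in Meridia.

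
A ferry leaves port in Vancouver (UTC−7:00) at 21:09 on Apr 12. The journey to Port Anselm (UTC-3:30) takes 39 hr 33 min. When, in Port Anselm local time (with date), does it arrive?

16:12 on April 14

Convert departure to UTC: 21:09 + 7:00 = 04:09 UTC on Apr 13.
Add 39 hours and 33 minutes travel time → 19:42 UTC (Apr 14).
Port Anselm is UTC−3:30, so local arrival = 19:42 − 3:30 = 16:12 on Apr 14.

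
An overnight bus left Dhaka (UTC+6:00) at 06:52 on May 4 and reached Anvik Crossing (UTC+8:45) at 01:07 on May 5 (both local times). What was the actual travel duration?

Departure in UTC: 06:52 − 6:00 = 00:52 on May 4.
Arrival in UTC: 01:07 − 8:45 = 16:22 on May 4.
Elapsed = 16:22 − 00:52 = 15 hours 30 minutes.

15 hours 30 minutes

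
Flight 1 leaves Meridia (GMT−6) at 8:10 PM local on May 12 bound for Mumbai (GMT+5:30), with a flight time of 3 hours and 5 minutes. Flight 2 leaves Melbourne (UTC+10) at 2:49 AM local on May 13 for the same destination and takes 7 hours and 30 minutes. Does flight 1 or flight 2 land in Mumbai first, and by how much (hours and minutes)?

Flight 1 in UTC: 8:10 PM + 6:00 = 2:10 AM on May 13.
+3 hours 5 minutes → arrive 5:15 AM UTC on May 13.
Flight 2 in UTC: 2:49 AM − 10:00 = 4:49 PM on May 12.
+7 hours and 30 minutes → arrive 12:19 AM UTC on May 13.
Flight 2 lands earlier by 4 hours 56 minutes.

the second, by 4 hours 56 minutes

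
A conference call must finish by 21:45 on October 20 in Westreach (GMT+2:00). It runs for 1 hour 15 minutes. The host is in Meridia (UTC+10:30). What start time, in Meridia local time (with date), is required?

05:00 on October 21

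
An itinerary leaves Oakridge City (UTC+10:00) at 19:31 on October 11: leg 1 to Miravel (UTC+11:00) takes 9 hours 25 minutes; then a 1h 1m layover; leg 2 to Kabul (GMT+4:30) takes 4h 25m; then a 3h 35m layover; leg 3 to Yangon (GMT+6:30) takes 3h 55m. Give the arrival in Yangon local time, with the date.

14:22 on October 12

Convert departure to UTC: 19:31 − 10:00 = 09:31 UTC on Oct 11.
Add 9 hours 25 minutes leg 1 → 18:56 UTC.
Add 1 hour 1 minute layover in Miravel → 19:57 UTC.
Add 4 hours and 25 minutes leg 2 → 00:22 UTC (Oct 12).
Add 3 hours and 35 minutes layover in Kabul → 03:57 UTC.
Add 3 hours 55 minutes leg 3 → 07:52 UTC.
Yangon is UTC+6:30, so local arrival = 07:52 + 6:30 = 14:22 on Oct 12.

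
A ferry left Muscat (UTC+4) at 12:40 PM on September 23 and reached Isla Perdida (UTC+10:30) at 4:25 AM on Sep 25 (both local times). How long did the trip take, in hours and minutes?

Departure in UTC: 12:40 PM − 4:00 = 8:40 AM on Sep 23.
Arrival in UTC: 4:25 AM − 10:30 = 5:55 PM on Sep 24.
Elapsed = 5:55 PM − 8:40 AM (+1 day) = 33 hours 15 minutes.

33 hours 15 minutes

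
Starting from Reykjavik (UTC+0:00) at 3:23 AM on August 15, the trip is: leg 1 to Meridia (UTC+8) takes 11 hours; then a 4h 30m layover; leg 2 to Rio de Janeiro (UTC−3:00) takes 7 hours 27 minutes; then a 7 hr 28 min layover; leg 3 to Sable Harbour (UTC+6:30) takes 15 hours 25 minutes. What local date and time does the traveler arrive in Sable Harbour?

7:43 AM on Aug 17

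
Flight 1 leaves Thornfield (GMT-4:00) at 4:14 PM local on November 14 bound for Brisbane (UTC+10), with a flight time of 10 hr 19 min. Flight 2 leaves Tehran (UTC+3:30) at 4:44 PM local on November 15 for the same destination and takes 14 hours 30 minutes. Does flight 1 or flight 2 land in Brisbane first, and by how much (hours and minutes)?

Flight 1 in UTC: 4:14 PM + 4:00 = 8:14 PM on Nov 14.
+10 hours and 19 minutes → arrive 6:33 AM UTC on Nov 15.
Flight 2 in UTC: 4:44 PM − 3:30 = 1:14 PM on Nov 15.
+14 hours and 30 minutes → arrive 3:44 AM UTC on Nov 16.
Flight 1 lands earlier by 21 hours 11 minutes.

the first, by 21 hours 11 minutes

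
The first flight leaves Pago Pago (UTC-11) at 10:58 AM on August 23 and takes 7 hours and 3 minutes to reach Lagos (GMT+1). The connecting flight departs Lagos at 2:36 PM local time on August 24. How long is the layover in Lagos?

8 hours 35 minutes

Convert departure to UTC: 10:58 AM + 11:00 = 9:58 PM UTC on Aug 23.
Add 7 hours 3 minutes flight time → 5:01 AM UTC (Aug 24).
Lagos is UTC+1:00, so local arrival = 5:01 AM + 1:00 = 6:01 AM on Aug 24.
Layover = 2:36 PM − 6:01 AM = 8 hours 35 minutes.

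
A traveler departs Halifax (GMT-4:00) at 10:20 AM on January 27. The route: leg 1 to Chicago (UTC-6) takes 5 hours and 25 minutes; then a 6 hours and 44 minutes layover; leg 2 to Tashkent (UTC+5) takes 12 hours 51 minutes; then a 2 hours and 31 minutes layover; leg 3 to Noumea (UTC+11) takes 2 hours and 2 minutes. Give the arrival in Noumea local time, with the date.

Convert departure to UTC: 10:20 AM + 4:00 = 2:20 PM UTC on Jan 27.
Add 5 hours 25 minutes leg 1 → 7:45 PM UTC.
Add 6 hours and 44 minutes layover in Chicago → 2:29 AM UTC (Jan 28).
Add 12 hours 51 minutes leg 2 → 3:20 PM UTC.
Add 2 hours 31 minutes layover in Tashkent → 5:51 PM UTC.
Add 2 hours 2 minutes leg 3 → 7:53 PM UTC.
Noumea is UTC+11:00, so local arrival = 7:53 PM + 11:00 = 6:53 AM on Jan 29.

6:53 AM on Jan 29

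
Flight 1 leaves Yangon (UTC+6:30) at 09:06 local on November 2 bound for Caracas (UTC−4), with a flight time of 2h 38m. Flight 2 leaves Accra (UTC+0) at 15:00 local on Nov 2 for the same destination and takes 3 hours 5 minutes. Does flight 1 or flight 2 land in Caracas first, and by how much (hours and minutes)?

the first, by 12 hours 51 minutes

Flight 1 in UTC: 09:06 − 6:30 = 02:36 on Nov 2.
+2 hours and 38 minutes → arrive 05:14 UTC on Nov 2.
Flight 2 departs at 15:00 UTC (Nov 2).
+3 hours 5 minutes → arrive 18:05 UTC on Nov 2.
Flight 1 lands earlier by 12 hours 51 minutes.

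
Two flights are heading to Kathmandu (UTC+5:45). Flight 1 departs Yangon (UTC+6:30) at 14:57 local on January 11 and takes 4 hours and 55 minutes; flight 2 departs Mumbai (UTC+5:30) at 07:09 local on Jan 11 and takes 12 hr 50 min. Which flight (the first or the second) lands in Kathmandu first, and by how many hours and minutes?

Flight 1 in UTC: 14:57 − 6:30 = 08:27 on Jan 11.
+4 hours and 55 minutes → arrive 13:22 UTC on Jan 11.
Flight 2 in UTC: 07:09 − 5:30 = 01:39 on Jan 11.
+12 hours 50 minutes → arrive 14:29 UTC on Jan 11.
Flight 1 lands earlier by 1 hour 7 minutes.

the first, by 1 hour 7 minutes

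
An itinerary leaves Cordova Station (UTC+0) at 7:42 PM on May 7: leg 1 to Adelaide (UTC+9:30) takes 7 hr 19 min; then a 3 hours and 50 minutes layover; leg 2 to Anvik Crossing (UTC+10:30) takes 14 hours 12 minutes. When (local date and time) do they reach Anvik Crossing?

Cordova Station is at UTC+0, so departure is already 7:42 PM UTC on May 7.
Add 7 hours 19 minutes leg 1 → 3:01 AM UTC (May 8).
Add 3 hours and 50 minutes layover in Adelaide → 6:51 AM UTC.
Add 14 hours and 12 minutes leg 2 → 9:03 PM UTC.
Anvik Crossing is UTC+10:30, so local arrival = 9:03 PM + 10:30 = 7:33 AM on May 9.

7:33 AM on May 9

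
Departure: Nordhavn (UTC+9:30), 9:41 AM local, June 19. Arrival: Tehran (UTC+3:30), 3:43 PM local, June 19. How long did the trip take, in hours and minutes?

Tehran is 6:00 behind Nordhavn.
Clock-face elapsed time (ignoring zones) is 6 hours 2 minutes.
Actual elapsed = 6 hours 2 minutes + 6:00 = 12 hours 2 minutes.

12 hours 2 minutes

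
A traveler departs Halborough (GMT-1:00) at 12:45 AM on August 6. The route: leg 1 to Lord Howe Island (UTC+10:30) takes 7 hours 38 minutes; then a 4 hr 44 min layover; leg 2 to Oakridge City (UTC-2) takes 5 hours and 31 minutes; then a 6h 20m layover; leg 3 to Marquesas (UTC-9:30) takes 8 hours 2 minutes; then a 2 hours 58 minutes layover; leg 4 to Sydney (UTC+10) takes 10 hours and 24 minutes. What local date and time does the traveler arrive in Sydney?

Convert departure to UTC: 12:45 AM + 1:00 = 1:45 AM UTC on Aug 6.
Add 7 hours and 38 minutes leg 1 → 9:23 AM UTC.
Add 4 hours 44 minutes layover in Lord Howe Island → 2:07 PM UTC.
Add 5 hours and 31 minutes leg 2 → 7:38 PM UTC.
Add 6 hours and 20 minutes layover in Oakridge City → 1:58 AM UTC (Aug 7).
Add 8 hours 2 minutes leg 3 → 10:00 AM UTC.
Add 2 hours 58 minutes layover in Marquesas → 12:58 PM UTC.
Add 10 hours and 24 minutes leg 4 → 11:22 PM UTC.
Sydney is UTC+10:00, so local arrival = 11:22 PM + 10:00 = 9:22 AM on Aug 8.

9:22 AM on August 8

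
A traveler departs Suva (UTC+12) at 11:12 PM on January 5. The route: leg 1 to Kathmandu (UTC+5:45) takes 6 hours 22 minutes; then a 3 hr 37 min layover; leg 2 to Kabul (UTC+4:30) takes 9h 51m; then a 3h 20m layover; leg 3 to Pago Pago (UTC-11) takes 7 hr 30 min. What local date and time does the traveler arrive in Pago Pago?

6:52 AM on January 6

Convert departure to UTC: 11:12 PM − 12:00 = 11:12 AM UTC on Jan 5.
Add 6 hours 22 minutes leg 1 → 5:34 PM UTC.
Add 3 hours and 37 minutes layover in Kathmandu → 9:11 PM UTC.
Add 9 hours and 51 minutes leg 2 → 7:02 AM UTC (Jan 6).
Add 3 hours 20 minutes layover in Kabul → 10:22 AM UTC.
Add 7 hours 30 minutes leg 3 → 5:52 PM UTC.
Pago Pago is UTC−11:00, so local arrival = 5:52 PM − 11:00 = 6:52 AM on Jan 6.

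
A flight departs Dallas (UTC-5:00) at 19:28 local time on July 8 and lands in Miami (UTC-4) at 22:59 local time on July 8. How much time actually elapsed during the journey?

2 hours 31 minutes

Departure in UTC: 19:28 + 5:00 = 00:28 on Jul 9.
Arrival in UTC: 22:59 + 4:00 = 02:59 on Jul 9.
Elapsed = 02:59 − 00:28 = 2 hours 31 minutes.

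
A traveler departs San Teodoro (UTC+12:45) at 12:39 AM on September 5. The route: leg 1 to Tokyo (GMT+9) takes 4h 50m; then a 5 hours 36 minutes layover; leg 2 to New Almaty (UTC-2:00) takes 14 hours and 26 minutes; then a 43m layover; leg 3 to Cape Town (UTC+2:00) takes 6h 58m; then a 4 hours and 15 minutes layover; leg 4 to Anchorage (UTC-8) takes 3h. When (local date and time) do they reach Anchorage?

7:42 PM on Sep 5

Convert departure to UTC: 12:39 AM − 12:45 = 11:54 AM UTC on Sep 4.
Add 4 hours and 50 minutes leg 1 → 4:44 PM UTC.
Add 5 hours 36 minutes layover in Tokyo → 10:20 PM UTC.
Add 14 hours and 26 minutes leg 2 → 12:46 PM UTC (Sep 5).
Add 43 minutes layover in New Almaty → 1:29 PM UTC.
Add 6 hours and 58 minutes leg 3 → 8:27 PM UTC.
Add 4 hours 15 minutes layover in Cape Town → 12:42 AM UTC (Sep 6).
Add 3 hours leg 4 → 3:42 AM UTC.
Anchorage is UTC−8:00, so local arrival = 3:42 AM − 8:00 = 7:42 PM on Sep 5.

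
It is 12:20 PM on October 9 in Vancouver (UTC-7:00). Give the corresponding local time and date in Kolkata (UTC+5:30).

Kolkata is 12:30 ahead of Vancouver.
Shift by the zone difference: 12:20 PM + 12:30 = 12:50 AM on Oct 10 in Kolkata.

12:50 AM on Oct 10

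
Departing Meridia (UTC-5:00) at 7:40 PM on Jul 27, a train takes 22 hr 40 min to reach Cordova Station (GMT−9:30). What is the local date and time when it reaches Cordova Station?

1:50 PM on July 28

Convert departure to UTC: 7:40 PM + 5:00 = 12:40 AM UTC on Jul 28.
Add 22 hours 40 minutes travel time → 11:20 PM UTC.
Cordova Station is UTC−9:30, so local arrival = 11:20 PM − 9:30 = 1:50 PM on Jul 28.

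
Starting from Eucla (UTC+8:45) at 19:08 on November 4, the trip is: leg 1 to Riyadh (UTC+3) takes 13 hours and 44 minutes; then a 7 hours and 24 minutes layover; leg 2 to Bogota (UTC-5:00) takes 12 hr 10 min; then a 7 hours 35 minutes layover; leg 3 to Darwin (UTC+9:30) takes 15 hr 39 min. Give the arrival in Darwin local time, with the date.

04:25 on November 7

Convert departure to UTC: 19:08 − 8:45 = 10:23 UTC on Nov 4.
Add 13 hours and 44 minutes leg 1 → 00:07 UTC (Nov 5).
Add 7 hours 24 minutes layover in Riyadh → 07:31 UTC.
Add 12 hours 10 minutes leg 2 → 19:41 UTC.
Add 7 hours 35 minutes layover in Bogota → 03:16 UTC (Nov 6).
Add 15 hours 39 minutes leg 3 → 18:55 UTC.
Darwin is UTC+9:30, so local arrival = 18:55 + 9:30 = 04:25 on Nov 7.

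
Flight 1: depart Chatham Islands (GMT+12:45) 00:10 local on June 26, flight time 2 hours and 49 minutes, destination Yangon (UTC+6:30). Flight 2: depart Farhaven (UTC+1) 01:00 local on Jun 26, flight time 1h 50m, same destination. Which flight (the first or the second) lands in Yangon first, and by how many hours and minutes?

the first, by 11 hours 36 minutes

Flight 1 in UTC: 00:10 − 12:45 = 11:25 on Jun 25.
+2 hours and 49 minutes → arrive 14:14 UTC on Jun 25.
Flight 2 in UTC: 01:00 − 1:00 = 00:00 on Jun 26.
+1 hour and 50 minutes → arrive 01:50 UTC on Jun 26.
Flight 1 lands earlier by 11 hours 36 minutes.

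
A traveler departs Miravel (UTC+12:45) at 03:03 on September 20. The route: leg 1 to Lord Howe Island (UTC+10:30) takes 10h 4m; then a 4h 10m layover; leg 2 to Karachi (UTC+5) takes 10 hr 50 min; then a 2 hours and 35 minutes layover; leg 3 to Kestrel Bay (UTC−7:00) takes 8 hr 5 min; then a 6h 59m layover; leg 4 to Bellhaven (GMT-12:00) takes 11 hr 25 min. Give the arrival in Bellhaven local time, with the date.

08:26 on September 21

Convert departure to UTC: 03:03 − 12:45 = 14:18 UTC on Sep 19.
Add 10 hours and 4 minutes leg 1 → 00:22 UTC (Sep 20).
Add 4 hours 10 minutes layover in Lord Howe Island → 04:32 UTC.
Add 10 hours and 50 minutes leg 2 → 15:22 UTC.
Add 2 hours 35 minutes layover in Karachi → 17:57 UTC.
Add 8 hours 5 minutes leg 3 → 02:02 UTC (Sep 21).
Add 6 hours 59 minutes layover in Kestrel Bay → 09:01 UTC.
Add 11 hours 25 minutes leg 4 → 20:26 UTC.
Bellhaven is UTC−12:00, so local arrival = 20:26 − 12:00 = 08:26 on Sep 21.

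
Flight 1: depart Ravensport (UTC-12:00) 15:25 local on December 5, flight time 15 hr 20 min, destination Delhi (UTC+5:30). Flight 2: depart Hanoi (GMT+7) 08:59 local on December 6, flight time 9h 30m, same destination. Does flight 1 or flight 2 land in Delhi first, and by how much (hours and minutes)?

Flight 1 in UTC: 15:25 + 12:00 = 03:25 on Dec 6.
+15 hours 20 minutes → arrive 18:45 UTC on Dec 6.
Flight 2 in UTC: 08:59 − 7:00 = 01:59 on Dec 6.
+9 hours 30 minutes → arrive 11:29 UTC on Dec 6.
Flight 2 lands earlier by 7 hours 16 minutes.

the second, by 7 hours 16 minutes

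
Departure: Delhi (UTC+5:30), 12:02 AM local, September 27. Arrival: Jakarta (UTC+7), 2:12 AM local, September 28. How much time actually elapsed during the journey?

Jakarta is 1:30 ahead of Delhi.
Clock-face elapsed time (ignoring zones) is 26 hours 10 minutes.
Actual elapsed = 26 hours 10 minutes − 1:30 = 24 hours 40 minutes.

24 hours 40 minutes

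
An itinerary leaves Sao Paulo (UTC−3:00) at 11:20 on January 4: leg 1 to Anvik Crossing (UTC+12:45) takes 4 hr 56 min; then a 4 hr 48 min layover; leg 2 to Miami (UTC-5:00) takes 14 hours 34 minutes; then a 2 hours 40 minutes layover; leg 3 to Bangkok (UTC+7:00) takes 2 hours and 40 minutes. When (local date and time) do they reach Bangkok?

02:58 on January 6

Convert departure to UTC: 11:20 + 3:00 = 14:20 UTC on Jan 4.
Add 4 hours and 56 minutes leg 1 → 19:16 UTC.
Add 4 hours and 48 minutes layover in Anvik Crossing → 00:04 UTC (Jan 5).
Add 14 hours and 34 minutes leg 2 → 14:38 UTC.
Add 2 hours 40 minutes layover in Miami → 17:18 UTC.
Add 2 hours and 40 minutes leg 3 → 19:58 UTC.
Bangkok is UTC+7:00, so local arrival = 19:58 + 7:00 = 02:58 on Jan 6.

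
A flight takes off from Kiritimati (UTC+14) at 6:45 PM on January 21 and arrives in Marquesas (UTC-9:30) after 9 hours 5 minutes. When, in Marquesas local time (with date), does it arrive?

Convert departure to UTC: 6:45 PM − 14:00 = 4:45 AM UTC on Jan 21.
Add 9 hours and 5 minutes travel time → 1:50 PM UTC.
Marquesas is UTC−9:30, so local arrival = 1:50 PM − 9:30 = 4:20 AM on Jan 21.

4:20 AM on Jan 21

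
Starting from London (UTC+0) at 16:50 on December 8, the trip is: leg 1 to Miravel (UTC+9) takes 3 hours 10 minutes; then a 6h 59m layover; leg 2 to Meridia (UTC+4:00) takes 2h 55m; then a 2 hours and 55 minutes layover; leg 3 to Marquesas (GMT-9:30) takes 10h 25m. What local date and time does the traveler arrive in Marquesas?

09:44 on December 9

London is at UTC+0, so departure is already 16:50 UTC on Dec 8.
Add 3 hours and 10 minutes leg 1 → 20:00 UTC.
Add 6 hours and 59 minutes layover in Miravel → 02:59 UTC (Dec 9).
Add 2 hours and 55 minutes leg 2 → 05:54 UTC.
Add 2 hours and 55 minutes layover in Meridia → 08:49 UTC.
Add 10 hours and 25 minutes leg 3 → 19:14 UTC.
Marquesas is UTC−9:30, so local arrival = 19:14 − 9:30 = 09:44 on Dec 9.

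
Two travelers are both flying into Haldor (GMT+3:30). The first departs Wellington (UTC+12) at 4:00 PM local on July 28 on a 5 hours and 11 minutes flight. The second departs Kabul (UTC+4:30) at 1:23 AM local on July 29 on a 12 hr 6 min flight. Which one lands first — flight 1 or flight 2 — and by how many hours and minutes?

the first, by 23 hours 48 minutes

Flight 1 in UTC: 4:00 PM − 12:00 = 4:00 AM on Jul 28.
+5 hours and 11 minutes → arrive 9:11 AM UTC on Jul 28.
Flight 2 in UTC: 1:23 AM − 4:30 = 8:53 PM on Jul 28.
+12 hours 6 minutes → arrive 8:59 AM UTC on Jul 29.
Flight 1 lands earlier by 23 hours 48 minutes.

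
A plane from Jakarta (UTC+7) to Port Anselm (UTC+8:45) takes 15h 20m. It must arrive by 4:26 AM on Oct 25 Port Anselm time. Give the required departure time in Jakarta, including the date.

11:21 AM on October 24

Target arrival in UTC: 4:26 AM − 8:45 = 7:41 PM on Oct 24.
Subtract 15 hours 20 minutes → departure 4:21 AM UTC on Oct 24.
Jakarta is UTC+7:00: 4:21 AM + 7:00 = 11:21 AM on Oct 24.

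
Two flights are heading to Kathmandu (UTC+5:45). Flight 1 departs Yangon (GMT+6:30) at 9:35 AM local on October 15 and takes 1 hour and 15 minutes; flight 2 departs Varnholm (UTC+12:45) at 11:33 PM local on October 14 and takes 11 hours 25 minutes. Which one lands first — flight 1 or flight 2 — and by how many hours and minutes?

the second, by 6 hours 7 minutes

Flight 1 in UTC: 9:35 AM − 6:30 = 3:05 AM on Oct 15.
+1 hour and 15 minutes → arrive 4:20 AM UTC on Oct 15.
Flight 2 in UTC: 11:33 PM − 12:45 = 10:48 AM on Oct 14.
+11 hours 25 minutes → arrive 10:13 PM UTC on Oct 14.
Flight 2 lands earlier by 6 hours 7 minutes.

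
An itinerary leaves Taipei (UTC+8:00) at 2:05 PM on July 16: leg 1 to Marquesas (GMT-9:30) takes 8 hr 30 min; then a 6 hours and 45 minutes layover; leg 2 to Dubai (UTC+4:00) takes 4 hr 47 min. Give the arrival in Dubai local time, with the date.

6:07 AM on July 17

Convert departure to UTC: 2:05 PM − 8:00 = 6:05 AM UTC on Jul 16.
Add 8 hours and 30 minutes leg 1 → 2:35 PM UTC.
Add 6 hours 45 minutes layover in Marquesas → 9:20 PM UTC.
Add 4 hours 47 minutes leg 2 → 2:07 AM UTC (Jul 17).
Dubai is UTC+4:00, so local arrival = 2:07 AM + 4:00 = 6:07 AM on Jul 17.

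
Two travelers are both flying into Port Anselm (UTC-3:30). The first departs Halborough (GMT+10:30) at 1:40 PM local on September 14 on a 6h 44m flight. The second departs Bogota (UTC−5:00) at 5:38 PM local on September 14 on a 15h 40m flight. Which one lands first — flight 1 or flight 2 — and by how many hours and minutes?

the first, by 28 hours 24 minutes

Flight 1 in UTC: 1:40 PM − 10:30 = 3:10 AM on Sep 14.
+6 hours and 44 minutes → arrive 9:54 AM UTC on Sep 14.
Flight 2 in UTC: 5:38 PM + 5:00 = 10:38 PM on Sep 14.
+15 hours and 40 minutes → arrive 2:18 PM UTC on Sep 15.
Flight 1 lands earlier by 28 hours 24 minutes.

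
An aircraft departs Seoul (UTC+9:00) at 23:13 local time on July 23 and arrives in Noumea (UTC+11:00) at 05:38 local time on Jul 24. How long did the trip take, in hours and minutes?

4 hours 25 minutes

Noumea is 2:00 ahead of Seoul.
Clock-face elapsed time (ignoring zones) is 6 hours 25 minutes.
Actual elapsed = 6 hours 25 minutes − 2:00 = 4 hours 25 minutes.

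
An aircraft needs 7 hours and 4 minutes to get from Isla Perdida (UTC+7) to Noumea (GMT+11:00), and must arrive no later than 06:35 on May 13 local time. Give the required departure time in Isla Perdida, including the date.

Target arrival in UTC: 06:35 − 11:00 = 19:35 on May 12.
Subtract 7 hours and 4 minutes → departure 12:31 UTC on May 12.
Isla Perdida is UTC+7:00: 12:31 + 7:00 = 19:31 on May 12.

19:31 on May 12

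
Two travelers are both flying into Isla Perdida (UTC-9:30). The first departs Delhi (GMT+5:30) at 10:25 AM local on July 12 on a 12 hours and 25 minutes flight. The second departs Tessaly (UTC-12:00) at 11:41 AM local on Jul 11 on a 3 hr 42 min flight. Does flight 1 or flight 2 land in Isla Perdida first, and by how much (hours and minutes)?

Flight 1 in UTC: 10:25 AM − 5:30 = 4:55 AM on Jul 12.
+12 hours and 25 minutes → arrive 5:20 PM UTC on Jul 12.
Flight 2 in UTC: 11:41 AM + 12:00 = 11:41 PM on Jul 11.
+3 hours and 42 minutes → arrive 3:23 AM UTC on Jul 12.
Flight 2 lands earlier by 13 hours 57 minutes.

the second, by 13 hours 57 minutes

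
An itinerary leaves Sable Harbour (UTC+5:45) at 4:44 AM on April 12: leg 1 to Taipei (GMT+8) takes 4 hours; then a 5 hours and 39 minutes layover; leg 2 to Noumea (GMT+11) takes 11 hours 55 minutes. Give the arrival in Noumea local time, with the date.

7:33 AM on April 13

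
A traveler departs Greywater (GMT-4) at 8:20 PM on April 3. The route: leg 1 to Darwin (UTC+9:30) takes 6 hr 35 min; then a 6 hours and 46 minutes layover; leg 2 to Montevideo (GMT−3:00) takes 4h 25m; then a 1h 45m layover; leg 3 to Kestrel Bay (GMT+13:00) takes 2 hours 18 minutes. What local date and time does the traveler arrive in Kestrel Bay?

Convert departure to UTC: 8:20 PM + 4:00 = 12:20 AM UTC on Apr 4.
Add 6 hours and 35 minutes leg 1 → 6:55 AM UTC.
Add 6 hours and 46 minutes layover in Darwin → 1:41 PM UTC.
Add 4 hours 25 minutes leg 2 → 6:06 PM UTC.
Add 1 hour and 45 minutes layover in Montevideo → 7:51 PM UTC.
Add 2 hours 18 minutes leg 3 → 10:09 PM UTC.
Kestrel Bay is UTC+13:00, so local arrival = 10:09 PM + 13:00 = 11:09 AM on Apr 5.

11:09 AM on Apr 5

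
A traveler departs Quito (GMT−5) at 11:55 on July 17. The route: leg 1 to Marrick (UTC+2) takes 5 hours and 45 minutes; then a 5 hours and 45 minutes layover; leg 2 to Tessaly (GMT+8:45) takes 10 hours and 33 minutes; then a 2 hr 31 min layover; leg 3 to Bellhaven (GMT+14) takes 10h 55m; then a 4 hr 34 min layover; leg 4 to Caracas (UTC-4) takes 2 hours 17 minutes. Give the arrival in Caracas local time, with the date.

07:15 on July 19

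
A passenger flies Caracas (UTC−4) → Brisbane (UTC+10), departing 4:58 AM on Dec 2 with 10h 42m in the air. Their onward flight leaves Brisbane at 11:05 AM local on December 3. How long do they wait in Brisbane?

5 hours 25 minutes

Convert departure to UTC: 4:58 AM + 4:00 = 8:58 AM UTC on Dec 2.
Add 10 hours and 42 minutes flight time → 7:40 PM UTC.
Brisbane is UTC+10:00, so local arrival = 7:40 PM + 10:00 = 5:40 AM on Dec 3.
Layover = 11:05 AM − 5:40 AM = 5 hours 25 minutes.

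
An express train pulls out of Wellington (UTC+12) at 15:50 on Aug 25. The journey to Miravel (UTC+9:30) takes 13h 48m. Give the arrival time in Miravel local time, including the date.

Miravel is 2:30 behind Wellington.
After 13 hours and 48 minutes it is 05:38 (Aug 26) in Wellington.
Shift by the zone difference: 05:38 − 2:30 = 03:08 on Aug 26 in Miravel.

03:08 on Aug 26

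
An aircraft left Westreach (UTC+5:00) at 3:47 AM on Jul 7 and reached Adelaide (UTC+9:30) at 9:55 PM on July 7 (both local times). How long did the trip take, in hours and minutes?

Departure in UTC: 3:47 AM − 5:00 = 10:47 PM on Jul 6.
Arrival in UTC: 9:55 PM − 9:30 = 12:25 PM on Jul 7.
Elapsed = 12:25 PM − 10:47 PM (+1 day) = 13 hours 38 minutes.

13 hours 38 minutes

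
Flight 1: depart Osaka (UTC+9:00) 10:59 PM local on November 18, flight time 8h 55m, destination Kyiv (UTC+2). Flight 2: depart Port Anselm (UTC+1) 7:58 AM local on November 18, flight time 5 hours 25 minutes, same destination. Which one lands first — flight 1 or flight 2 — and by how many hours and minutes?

Flight 1 in UTC: 10:59 PM − 9:00 = 1:59 PM on Nov 18.
+8 hours and 55 minutes → arrive 10:54 PM UTC on Nov 18.
Flight 2 in UTC: 7:58 AM − 1:00 = 6:58 AM on Nov 18.
+5 hours 25 minutes → arrive 12:23 PM UTC on Nov 18.
Flight 2 lands earlier by 10 hours 31 minutes.

the second, by 10 hours 31 minutes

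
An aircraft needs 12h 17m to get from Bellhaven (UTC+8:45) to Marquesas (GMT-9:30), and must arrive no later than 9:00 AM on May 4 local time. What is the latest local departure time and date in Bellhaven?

Target arrival in UTC: 9:00 AM + 9:30 = 6:30 PM on May 4.
Subtract 12 hours 17 minutes → departure 6:13 AM UTC on May 4.
Bellhaven is UTC+8:45: 6:13 AM + 8:45 = 2:58 PM on May 4.

2:58 PM on May 4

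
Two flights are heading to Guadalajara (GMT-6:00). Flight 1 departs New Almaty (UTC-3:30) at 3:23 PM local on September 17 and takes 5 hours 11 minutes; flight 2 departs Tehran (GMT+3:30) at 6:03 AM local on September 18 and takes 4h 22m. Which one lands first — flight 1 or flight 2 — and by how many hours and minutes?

Flight 1 in UTC: 3:23 PM + 3:30 = 6:53 PM on Sep 17.
+5 hours and 11 minutes → arrive 12:04 AM UTC on Sep 18.
Flight 2 in UTC: 6:03 AM − 3:30 = 2:33 AM on Sep 18.
+4 hours 22 minutes → arrive 6:55 AM UTC on Sep 18.
Flight 1 lands earlier by 6 hours 51 minutes.

the first, by 6 hours 51 minutes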